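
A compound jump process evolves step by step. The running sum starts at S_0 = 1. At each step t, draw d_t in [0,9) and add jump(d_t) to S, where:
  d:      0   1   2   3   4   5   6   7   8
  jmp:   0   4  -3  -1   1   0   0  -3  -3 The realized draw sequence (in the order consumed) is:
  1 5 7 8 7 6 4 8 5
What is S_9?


t=0: S=1, d=1, jump=4, S_1=5
t=1: S=5, d=5, jump=0, S_2=5
t=2: S=5, d=7, jump=-3, S_3=2
t=3: S=2, d=8, jump=-3, S_4=-1
t=4: S=-1, d=7, jump=-3, S_5=-4
t=5: S=-4, d=6, jump=0, S_6=-4
t=6: S=-4, d=4, jump=1, S_7=-3
t=7: S=-3, d=8, jump=-3, S_8=-6
t=8: S=-6, d=5, jump=0, S_9=-6

-6


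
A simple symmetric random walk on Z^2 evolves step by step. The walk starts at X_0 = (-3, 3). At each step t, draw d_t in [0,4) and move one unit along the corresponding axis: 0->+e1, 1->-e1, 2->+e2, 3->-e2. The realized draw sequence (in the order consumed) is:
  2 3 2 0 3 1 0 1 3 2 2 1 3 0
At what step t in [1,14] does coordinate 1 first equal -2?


4

t=0: X=(-3, 3), d=2 → +e2, X_1=(-3, 4)
t=1: X=(-3, 4), d=3 → -e2, X_2=(-3, 3)
t=2: X=(-3, 3), d=2 → +e2, X_3=(-3, 4)
t=3: X=(-3, 4), d=0 → +e1, X_4=(-2, 4)
t=4: X=(-2, 4), d=3 → -e2, X_5=(-2, 3)
t=5: X=(-2, 3), d=1 → -e1, X_6=(-3, 3)
t=6: X=(-3, 3), d=0 → +e1, X_7=(-2, 3)
t=7: X=(-2, 3), d=1 → -e1, X_8=(-3, 3)
t=8: X=(-3, 3), d=3 → -e2, X_9=(-3, 2)
t=9: X=(-3, 2), d=2 → +e2, X_10=(-3, 3)
t=10: X=(-3, 3), d=2 → +e2, X_11=(-3, 4)
t=11: X=(-3, 4), d=1 → -e1, X_12=(-4, 4)
t=12: X=(-4, 4), d=3 → -e2, X_13=(-4, 3)
t=13: X=(-4, 3), d=0 → +e1, X_14=(-3, 3)


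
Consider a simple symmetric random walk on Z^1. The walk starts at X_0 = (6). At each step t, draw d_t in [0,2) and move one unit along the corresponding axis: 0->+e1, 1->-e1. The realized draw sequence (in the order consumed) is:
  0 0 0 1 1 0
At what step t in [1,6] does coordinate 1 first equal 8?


2

t=0: X=(6), d=0 → +e1, X_1=(7)
t=1: X=(7), d=0 → +e1, X_2=(8)
t=2: X=(8), d=0 → +e1, X_3=(9)
t=3: X=(9), d=1 → -e1, X_4=(8)
t=4: X=(8), d=1 → -e1, X_5=(7)
t=5: X=(7), d=0 → +e1, X_6=(8)


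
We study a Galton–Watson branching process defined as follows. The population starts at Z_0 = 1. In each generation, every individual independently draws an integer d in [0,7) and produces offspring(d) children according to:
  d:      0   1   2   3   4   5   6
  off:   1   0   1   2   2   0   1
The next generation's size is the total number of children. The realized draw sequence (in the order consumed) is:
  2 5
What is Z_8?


0

gen 0: Z_0=1, draws=[2], offspring=[1], Z_1=1
gen 1: Z_1=1, draws=[5], offspring=[0], Z_2=0
gen 2: Z_2=0, draws=[], offspring=[], Z_3=0
gen 3: Z_3=0, draws=[], offspring=[], Z_4=0
gen 4: Z_4=0, draws=[], offspring=[], Z_5=0
gen 5: Z_5=0, draws=[], offspring=[], Z_6=0
gen 6: Z_6=0, draws=[], offspring=[], Z_7=0
gen 7: Z_7=0, draws=[], offspring=[], Z_8=0


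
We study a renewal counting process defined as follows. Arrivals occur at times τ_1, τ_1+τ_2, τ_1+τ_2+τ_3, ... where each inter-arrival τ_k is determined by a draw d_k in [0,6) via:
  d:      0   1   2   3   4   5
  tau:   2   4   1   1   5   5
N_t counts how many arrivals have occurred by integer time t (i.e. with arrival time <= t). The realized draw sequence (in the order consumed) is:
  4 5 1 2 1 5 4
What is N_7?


1

draw d_1=4: τ_1=5, arrival time A_1=5
draw d_2=5: τ_2=5, arrival time A_2=10
draw d_3=1: τ_3=4, arrival time A_3=14
draw d_4=2: τ_4=1, arrival time A_4=15
draw d_5=1: τ_5=4, arrival time A_5=19
draw d_6=5: τ_6=5, arrival time A_6=24
draw d_7=4: τ_7=5, arrival time A_7=29
N_t over t=0..7: 0:0 1:0 2:0 3:0 4:0 5:1 6:1 7:1


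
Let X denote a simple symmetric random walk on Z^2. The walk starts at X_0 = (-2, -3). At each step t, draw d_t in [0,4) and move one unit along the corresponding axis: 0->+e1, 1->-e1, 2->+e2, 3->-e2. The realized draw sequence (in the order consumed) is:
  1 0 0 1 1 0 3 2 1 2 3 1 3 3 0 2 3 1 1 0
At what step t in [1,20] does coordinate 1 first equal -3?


1

t=0: X=(-2, -3), d=1 → -e1, X_1=(-3, -3)
t=1: X=(-3, -3), d=0 → +e1, X_2=(-2, -3)
t=2: X=(-2, -3), d=0 → +e1, X_3=(-1, -3)
t=3: X=(-1, -3), d=1 → -e1, X_4=(-2, -3)
t=4: X=(-2, -3), d=1 → -e1, X_5=(-3, -3)
t=5: X=(-3, -3), d=0 → +e1, X_6=(-2, -3)
t=6: X=(-2, -3), d=3 → -e2, X_7=(-2, -4)
t=7: X=(-2, -4), d=2 → +e2, X_8=(-2, -3)
t=8: X=(-2, -3), d=1 → -e1, X_9=(-3, -3)
t=9: X=(-3, -3), d=2 → +e2, X_10=(-3, -2)
t=10: X=(-3, -2), d=3 → -e2, X_11=(-3, -3)
t=11: X=(-3, -3), d=1 → -e1, X_12=(-4, -3)
t=12: X=(-4, -3), d=3 → -e2, X_13=(-4, -4)
t=13: X=(-4, -4), d=3 → -e2, X_14=(-4, -5)
t=14: X=(-4, -5), d=0 → +e1, X_15=(-3, -5)
t=15: X=(-3, -5), d=2 → +e2, X_16=(-3, -4)
t=16: X=(-3, -4), d=3 → -e2, X_17=(-3, -5)
t=17: X=(-3, -5), d=1 → -e1, X_18=(-4, -5)
t=18: X=(-4, -5), d=1 → -e1, X_19=(-5, -5)
t=19: X=(-5, -5), d=0 → +e1, X_20=(-4, -5)


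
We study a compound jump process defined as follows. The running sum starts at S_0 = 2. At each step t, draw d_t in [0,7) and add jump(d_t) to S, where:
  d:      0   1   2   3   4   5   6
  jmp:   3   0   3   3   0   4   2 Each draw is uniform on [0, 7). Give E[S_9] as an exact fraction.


Outcome values over d=0..6: [3, 0, 3, 3, 0, 4, 2]
Σy = 15, Σy² = 47, M = 7
μ = 15/7 = 15/7,  σ² = 47/7 − (15/7)² = 104/49
E[S_9] = 2 + 9·(15/7) = 149/7

149/7


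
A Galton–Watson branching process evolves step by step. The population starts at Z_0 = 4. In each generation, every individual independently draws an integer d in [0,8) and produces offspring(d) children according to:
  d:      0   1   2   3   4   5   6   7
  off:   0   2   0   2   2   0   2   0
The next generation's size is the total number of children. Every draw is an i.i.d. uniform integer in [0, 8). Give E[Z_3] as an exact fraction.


4

Outcome values over d=0..7: [0, 2, 0, 2, 2, 0, 2, 0]
Σy = 8, Σy² = 16, M = 8
μ = 8/8 = 1,  σ² = 16/8 − (1)² = 1
E[Z_0] = 4
E[Z_1] = 1·E[Z_0] = 4
E[Z_2] = 1·E[Z_1] = 4
E[Z_3] = 1·E[Z_2] = 4


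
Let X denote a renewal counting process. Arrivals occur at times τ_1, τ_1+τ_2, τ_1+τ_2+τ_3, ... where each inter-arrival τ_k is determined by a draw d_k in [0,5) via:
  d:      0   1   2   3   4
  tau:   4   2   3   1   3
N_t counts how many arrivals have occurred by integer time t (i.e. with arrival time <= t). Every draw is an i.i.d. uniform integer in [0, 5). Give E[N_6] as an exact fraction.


Inter-arrival values over d=0..4: [4, 2, 3, 1, 3]
Each d has probability 1/5, so the pmf of τ is: f(1) = 1/5, f(2) = 1/5, f(3) = 2/5, f(4) = 1/5
Renewal equation for m(n) = E[N_n]: condition on τ_1 = k (if k <= n, one arrival plus a fresh copy on the remaining n−k steps): m(n) = F(n) + Σ_{k<=n} f(k)·m(n−k), where F(n) = P(τ <= n) and m(0) = 0
m(1) = F(1) = 1/5
m(2) = F(2) + f(1)·m(1) = 2/5 + 1/5·1/5 = 11/25
m(3) = F(3) + f(1)·m(2) + f(2)·m(1) = 4/5 + 1/5·11/25 + 1/5·1/5 = 116/125
m(4) = F(4) + f(1)·m(3) + f(2)·m(2) + f(3)·m(1) = 1 + 1/5·116/125 + 1/5·11/25 + 2/5·1/5 = 846/625
m(5) = F(5) + f(1)·m(4) + f(2)·m(3) + f(3)·m(2) + f(4)·m(1) = 1 + 1/5·846/625 + 1/5·116/125 + 2/5·11/25 + 1/5·1/5 = 5226/3125
m(6) = F(6) + f(1)·m(5) + f(2)·m(4) + f(3)·m(3) + f(4)·m(2) = 1 + 1/5·5226/3125 + 1/5·846/625 + 2/5·116/125 + 1/5·11/25 = 32256/15625
E[N_6] = m(6) = 32256/15625

32256/15625


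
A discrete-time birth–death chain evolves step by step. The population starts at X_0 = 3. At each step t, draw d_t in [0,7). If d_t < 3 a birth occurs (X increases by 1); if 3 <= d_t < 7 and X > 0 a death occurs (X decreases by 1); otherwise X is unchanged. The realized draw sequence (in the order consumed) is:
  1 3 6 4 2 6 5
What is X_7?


t=0: X=3, d=1 → birth, X_1=4
t=1: X=4, d=3 → death, X_2=3
t=2: X=3, d=6 → death, X_3=2
t=3: X=2, d=4 → death, X_4=1
t=4: X=1, d=2 → birth, X_5=2
t=5: X=2, d=6 → death, X_6=1
t=6: X=1, d=5 → death, X_7=0

0


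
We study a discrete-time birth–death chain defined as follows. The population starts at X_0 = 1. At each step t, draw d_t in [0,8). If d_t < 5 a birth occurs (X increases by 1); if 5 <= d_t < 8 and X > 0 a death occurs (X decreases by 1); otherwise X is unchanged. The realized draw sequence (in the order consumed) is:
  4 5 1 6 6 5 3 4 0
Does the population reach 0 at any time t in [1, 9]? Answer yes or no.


t=0: X=1, d=4 → birth, X_1=2
t=1: X=2, d=5 → death, X_2=1
t=2: X=1, d=1 → birth, X_3=2
t=3: X=2, d=6 → death, X_4=1
t=4: X=1, d=6 → death, X_5=0
t=5: X=0, d=5 → hold, X_6=0
t=6: X=0, d=3 → birth, X_7=1
t=7: X=1, d=4 → birth, X_8=2
t=8: X=2, d=0 → birth, X_9=3

yes


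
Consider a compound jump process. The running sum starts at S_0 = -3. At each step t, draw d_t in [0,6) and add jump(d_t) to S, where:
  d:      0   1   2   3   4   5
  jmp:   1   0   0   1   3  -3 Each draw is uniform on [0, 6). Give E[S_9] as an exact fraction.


Outcome values over d=0..5: [1, 0, 0, 1, 3, -3]
Σy = 2, Σy² = 20, M = 6
μ = 2/6 = 1/3,  σ² = 20/6 − (1/3)² = 29/9
E[S_9] = -3 + 9·(1/3) = 0

0


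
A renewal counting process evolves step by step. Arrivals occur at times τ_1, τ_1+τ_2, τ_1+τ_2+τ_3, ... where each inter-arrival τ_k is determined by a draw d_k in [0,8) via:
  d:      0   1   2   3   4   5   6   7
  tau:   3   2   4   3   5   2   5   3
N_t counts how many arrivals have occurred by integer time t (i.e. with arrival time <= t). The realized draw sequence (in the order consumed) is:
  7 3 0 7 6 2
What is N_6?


draw d_1=7: τ_1=3, arrival time A_1=3
draw d_2=3: τ_2=3, arrival time A_2=6
draw d_3=0: τ_3=3, arrival time A_3=9
draw d_4=7: τ_4=3, arrival time A_4=12
draw d_5=6: τ_5=5, arrival time A_5=17
draw d_6=2: τ_6=4, arrival time A_6=21
N_t over t=0..6: 0:0 1:0 2:0 3:1 4:1 5:1 6:2

2


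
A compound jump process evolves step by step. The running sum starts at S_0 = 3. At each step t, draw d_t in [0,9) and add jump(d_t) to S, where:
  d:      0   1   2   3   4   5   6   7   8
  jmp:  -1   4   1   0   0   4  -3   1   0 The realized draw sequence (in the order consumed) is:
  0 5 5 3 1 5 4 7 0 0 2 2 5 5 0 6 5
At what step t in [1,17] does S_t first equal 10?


t=0: S=3, d=0, jump=-1, S_1=2
t=1: S=2, d=5, jump=4, S_2=6
t=2: S=6, d=5, jump=4, S_3=10
t=3: S=10, d=3, jump=0, S_4=10
t=4: S=10, d=1, jump=4, S_5=14
t=5: S=14, d=5, jump=4, S_6=18
t=6: S=18, d=4, jump=0, S_7=18
t=7: S=18, d=7, jump=1, S_8=19
t=8: S=19, d=0, jump=-1, S_9=18
t=9: S=18, d=0, jump=-1, S_10=17
t=10: S=17, d=2, jump=1, S_11=18
t=11: S=18, d=2, jump=1, S_12=19
t=12: S=19, d=5, jump=4, S_13=23
t=13: S=23, d=5, jump=4, S_14=27
t=14: S=27, d=0, jump=-1, S_15=26
t=15: S=26, d=6, jump=-3, S_16=23
t=16: S=23, d=5, jump=4, S_17=27

3


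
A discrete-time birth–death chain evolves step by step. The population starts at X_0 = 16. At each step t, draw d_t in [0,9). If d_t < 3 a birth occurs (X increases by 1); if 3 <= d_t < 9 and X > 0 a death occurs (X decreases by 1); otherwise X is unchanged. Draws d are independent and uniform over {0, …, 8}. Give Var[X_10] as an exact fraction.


X can drop by at most 1 per step and X_0 = 16 > T = 10, so X_t >= 16 − t >= 6 > 0 for every t <= 10: the floor at 0 (the 'and X > 0' condition) never binds. Hence X_10 = X_0 + Σ_{t<10} Y_t with i.i.d. increments Y_t = y(d_t) ∈ {+1, −1, 0}.
Outcome values over d=0..8: [1, 1, 1, -1, -1, -1, -1, -1, -1]
Σy = -3, Σy² = 9, M = 9
μ = -3/9 = -1/3,  σ² = 9/9 − (-1/3)² = 8/9
Independent increments: Var[X_10] = 10·σ² = 10·(8/9) = 80/9

80/9


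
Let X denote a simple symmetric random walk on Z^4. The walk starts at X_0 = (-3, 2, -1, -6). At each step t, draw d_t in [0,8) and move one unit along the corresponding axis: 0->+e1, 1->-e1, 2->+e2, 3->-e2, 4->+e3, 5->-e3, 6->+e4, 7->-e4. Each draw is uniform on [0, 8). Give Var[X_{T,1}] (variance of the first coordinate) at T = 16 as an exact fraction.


4

Outcome values over d=0..7: [1, -1, 0, 0, 0, 0, 0, 0]
Σy = 0, Σy² = 2, M = 8
μ = 0/8 = 0,  σ² = 2/8 − (0)² = 1/4
Independent increments: Var[X_16] = 16·σ² = 16·(1/4) = 4


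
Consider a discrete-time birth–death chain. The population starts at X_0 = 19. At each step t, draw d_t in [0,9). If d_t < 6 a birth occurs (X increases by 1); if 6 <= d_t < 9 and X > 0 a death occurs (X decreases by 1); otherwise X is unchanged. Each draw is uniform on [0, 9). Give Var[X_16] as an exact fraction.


X can drop by at most 1 per step and X_0 = 19 > T = 16, so X_t >= 19 − t >= 3 > 0 for every t <= 16: the floor at 0 (the 'and X > 0' condition) never binds. Hence X_16 = X_0 + Σ_{t<16} Y_t with i.i.d. increments Y_t = y(d_t) ∈ {+1, −1, 0}.
Outcome values over d=0..8: [1, 1, 1, 1, 1, 1, -1, -1, -1]
Σy = 3, Σy² = 9, M = 9
μ = 3/9 = 1/3,  σ² = 9/9 − (1/3)² = 8/9
Independent increments: Var[X_16] = 16·σ² = 16·(8/9) = 128/9

128/9


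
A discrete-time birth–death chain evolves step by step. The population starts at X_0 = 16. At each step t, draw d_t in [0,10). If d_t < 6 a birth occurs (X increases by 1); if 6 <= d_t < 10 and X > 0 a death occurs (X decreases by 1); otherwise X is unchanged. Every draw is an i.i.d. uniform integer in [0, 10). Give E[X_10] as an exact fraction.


X can drop by at most 1 per step and X_0 = 16 > T = 10, so X_t >= 16 − t >= 6 > 0 for every t <= 10: the floor at 0 (the 'and X > 0' condition) never binds. Hence X_10 = X_0 + Σ_{t<10} Y_t with i.i.d. increments Y_t = y(d_t) ∈ {+1, −1, 0}.
Outcome values over d=0..9: [1, 1, 1, 1, 1, 1, -1, -1, -1, -1]
Σy = 2, Σy² = 10, M = 10
μ = 2/10 = 1/5,  σ² = 10/10 − (1/5)² = 24/25
E[X_10] = 16 + 10·(1/5) = 18

18


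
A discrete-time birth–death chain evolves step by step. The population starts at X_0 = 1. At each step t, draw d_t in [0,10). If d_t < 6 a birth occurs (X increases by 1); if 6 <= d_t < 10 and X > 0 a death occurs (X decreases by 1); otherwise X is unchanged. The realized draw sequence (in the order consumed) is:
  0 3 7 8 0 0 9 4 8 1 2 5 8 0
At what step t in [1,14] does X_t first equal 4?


11

t=0: X=1, d=0 → birth, X_1=2
t=1: X=2, d=3 → birth, X_2=3
t=2: X=3, d=7 → death, X_3=2
t=3: X=2, d=8 → death, X_4=1
t=4: X=1, d=0 → birth, X_5=2
t=5: X=2, d=0 → birth, X_6=3
t=6: X=3, d=9 → death, X_7=2
t=7: X=2, d=4 → birth, X_8=3
t=8: X=3, d=8 → death, X_9=2
t=9: X=2, d=1 → birth, X_10=3
t=10: X=3, d=2 → birth, X_11=4
t=11: X=4, d=5 → birth, X_12=5
t=12: X=5, d=8 → death, X_13=4
t=13: X=4, d=0 → birth, X_14=5


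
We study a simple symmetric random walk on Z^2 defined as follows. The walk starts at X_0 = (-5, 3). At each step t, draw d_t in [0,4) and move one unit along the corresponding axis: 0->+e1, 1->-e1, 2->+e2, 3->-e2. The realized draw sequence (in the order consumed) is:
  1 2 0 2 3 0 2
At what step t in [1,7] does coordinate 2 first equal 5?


4

t=0: X=(-5, 3), d=1 → -e1, X_1=(-6, 3)
t=1: X=(-6, 3), d=2 → +e2, X_2=(-6, 4)
t=2: X=(-6, 4), d=0 → +e1, X_3=(-5, 4)
t=3: X=(-5, 4), d=2 → +e2, X_4=(-5, 5)
t=4: X=(-5, 5), d=3 → -e2, X_5=(-5, 4)
t=5: X=(-5, 4), d=0 → +e1, X_6=(-4, 4)
t=6: X=(-4, 4), d=2 → +e2, X_7=(-4, 5)


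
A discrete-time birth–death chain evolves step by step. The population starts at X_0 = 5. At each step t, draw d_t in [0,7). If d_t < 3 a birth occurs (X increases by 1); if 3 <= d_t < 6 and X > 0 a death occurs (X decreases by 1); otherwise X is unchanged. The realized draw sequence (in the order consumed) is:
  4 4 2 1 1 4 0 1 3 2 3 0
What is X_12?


t=0: X=5, d=4 → death, X_1=4
t=1: X=4, d=4 → death, X_2=3
t=2: X=3, d=2 → birth, X_3=4
t=3: X=4, d=1 → birth, X_4=5
t=4: X=5, d=1 → birth, X_5=6
t=5: X=6, d=4 → death, X_6=5
t=6: X=5, d=0 → birth, X_7=6
t=7: X=6, d=1 → birth, X_8=7
t=8: X=7, d=3 → death, X_9=6
t=9: X=6, d=2 → birth, X_10=7
t=10: X=7, d=3 → death, X_11=6
t=11: X=6, d=0 → birth, X_12=7

7


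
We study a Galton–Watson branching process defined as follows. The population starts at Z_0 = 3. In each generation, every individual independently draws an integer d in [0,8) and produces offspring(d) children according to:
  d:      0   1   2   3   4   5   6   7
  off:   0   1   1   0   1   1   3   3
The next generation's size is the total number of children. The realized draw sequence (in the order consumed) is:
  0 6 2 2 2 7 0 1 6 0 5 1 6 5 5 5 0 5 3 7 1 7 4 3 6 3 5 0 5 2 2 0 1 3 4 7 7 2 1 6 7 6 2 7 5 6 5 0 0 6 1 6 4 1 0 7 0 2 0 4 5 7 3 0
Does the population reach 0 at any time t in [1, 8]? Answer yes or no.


no

gen 0: Z_0=3, draws=[0, 6, 2], offspring=[0, 3, 1], Z_1=4
gen 1: Z_1=4, draws=[2, 2, 7, 0], offspring=[1, 1, 3, 0], Z_2=5
gen 2: Z_2=5, draws=[1, 6, 0, 5, 1], offspring=[1, 3, 0, 1, 1], Z_3=6
gen 3: Z_3=6, draws=[6, 5, 5, 5, 0, 5], offspring=[3, 1, 1, 1, 0, 1], Z_4=7
gen 4: Z_4=7, draws=[3, 7, 1, 7, 4, 3, 6], offspring=[0, 3, 1, 3, 1, 0, 3], Z_5=11
gen 5: Z_5=11, draws=[3, 5, 0, 5, 2, 2, 0, 1, 3, 4, 7], offspring=[0, 1, 0, 1, 1, 1, 0, 1, 0, 1, 3], Z_6=9
gen 6: Z_6=9, draws=[7, 2, 1, 6, 7, 6, 2, 7, 5], offspring=[3, 1, 1, 3, 3, 3, 1, 3, 1], Z_7=19
gen 7: Z_7=19, draws=[6, 5, 0, 0, 6, 1, 6, 4, 1, 0, 7, 0, 2, 0, 4, 5, 7, 3, 0], offspring=[3, 1, 0, 0, 3, 1, 3, 1, 1, 0, 3, 0, 1, 0, 1, 1, 3, 0, 0], Z_8=22


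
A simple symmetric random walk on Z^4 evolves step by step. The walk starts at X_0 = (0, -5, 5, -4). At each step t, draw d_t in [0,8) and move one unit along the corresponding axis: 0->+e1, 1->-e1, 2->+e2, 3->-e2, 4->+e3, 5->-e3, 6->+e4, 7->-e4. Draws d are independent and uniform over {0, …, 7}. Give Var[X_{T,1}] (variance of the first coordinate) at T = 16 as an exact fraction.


Outcome values over d=0..7: [1, -1, 0, 0, 0, 0, 0, 0]
Σy = 0, Σy² = 2, M = 8
μ = 0/8 = 0,  σ² = 2/8 − (0)² = 1/4
Independent increments: Var[X_16] = 16·σ² = 16·(1/4) = 4

4


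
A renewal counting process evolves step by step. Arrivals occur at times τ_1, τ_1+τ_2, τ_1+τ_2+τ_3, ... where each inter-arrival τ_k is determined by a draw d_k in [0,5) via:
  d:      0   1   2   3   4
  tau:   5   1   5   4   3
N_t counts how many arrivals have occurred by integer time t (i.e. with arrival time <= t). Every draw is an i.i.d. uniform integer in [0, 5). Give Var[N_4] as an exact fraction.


Inter-arrival values over d=0..4: [5, 1, 5, 4, 3]
Each d has probability 1/5, so the pmf of τ is: f(1) = 1/5, f(3) = 1/5, f(4) = 1/5, f(5) = 2/5
Let p_n(j) = P(N_n = j), with p_0 = [1]. Condition on τ_1: p_n(0) = P(τ > n), and for j >= 1, p_n(j) = Σ_{k<=n} f(k)·p_{n−k}(j−1)
p_1 = [4/5, 1/5]  (j = 0..1)
p_2 = [4/5, 4/25, 1/25]  (j = 0..2)
p_3 = [3/5, 9/25, 4/125, 1/125]  (j = 0..3)
p_4 = [2/5, 12/25, 14/125, 4/625, 1/625]  (j = 0..4)
E[N_4] = Σ j·p_4(j) = 456/625;  E[N_4²] = Σ j²·p_4(j) = 632/625
Var[N_4] = 632/625 − (456/625)² = 187064/390625

187064/390625


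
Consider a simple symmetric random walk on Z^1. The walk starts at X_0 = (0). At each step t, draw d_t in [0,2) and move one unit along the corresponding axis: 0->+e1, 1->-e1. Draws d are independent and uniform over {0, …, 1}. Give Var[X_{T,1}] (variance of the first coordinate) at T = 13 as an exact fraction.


13

Outcome values over d=0..1: [1, -1]
Σy = 0, Σy² = 2, M = 2
μ = 0/2 = 0,  σ² = 2/2 − (0)² = 1
Independent increments: Var[X_13] = 13·σ² = 13·(1) = 13


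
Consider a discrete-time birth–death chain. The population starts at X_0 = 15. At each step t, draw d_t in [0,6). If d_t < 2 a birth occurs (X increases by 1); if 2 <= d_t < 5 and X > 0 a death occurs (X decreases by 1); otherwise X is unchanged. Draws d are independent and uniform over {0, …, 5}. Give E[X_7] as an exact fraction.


X can drop by at most 1 per step and X_0 = 15 > T = 7, so X_t >= 15 − t >= 8 > 0 for every t <= 7: the floor at 0 (the 'and X > 0' condition) never binds. Hence X_7 = X_0 + Σ_{t<7} Y_t with i.i.d. increments Y_t = y(d_t) ∈ {+1, −1, 0}.
Outcome values over d=0..5: [1, 1, -1, -1, -1, 0]
Σy = -1, Σy² = 5, M = 6
μ = -1/6 = -1/6,  σ² = 5/6 − (-1/6)² = 29/36
E[X_7] = 15 + 7·(-1/6) = 83/6

83/6


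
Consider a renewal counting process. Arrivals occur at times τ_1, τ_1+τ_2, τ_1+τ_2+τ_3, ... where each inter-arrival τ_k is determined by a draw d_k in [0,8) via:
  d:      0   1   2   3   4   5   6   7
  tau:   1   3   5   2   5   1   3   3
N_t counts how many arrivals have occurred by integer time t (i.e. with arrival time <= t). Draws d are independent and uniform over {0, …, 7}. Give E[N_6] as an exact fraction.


7887/4096

Inter-arrival values over d=0..7: [1, 3, 5, 2, 5, 1, 3, 3]
Each d has probability 1/8, so the pmf of τ is: f(1) = 1/4, f(2) = 1/8, f(3) = 3/8, f(5) = 1/4
Renewal equation for m(n) = E[N_n]: condition on τ_1 = k (if k <= n, one arrival plus a fresh copy on the remaining n−k steps): m(n) = F(n) + Σ_{k<=n} f(k)·m(n−k), where F(n) = P(τ <= n) and m(0) = 0
m(1) = F(1) = 1/4
m(2) = F(2) + f(1)·m(1) = 3/8 + 1/4·1/4 = 7/16
m(3) = F(3) + f(1)·m(2) + f(2)·m(1) = 3/4 + 1/4·7/16 + 1/8·1/4 = 57/64
m(4) = F(4) + f(1)·m(3) + f(2)·m(2) + f(3)·m(1) = 3/4 + 1/4·57/64 + 1/8·7/16 + 3/8·1/4 = 287/256
m(5) = F(5) + f(1)·m(4) + f(2)·m(3) + f(3)·m(2) = 1 + 1/4·287/256 + 1/8·57/64 + 3/8·7/16 = 1593/1024
m(6) = F(6) + f(1)·m(5) + f(2)·m(4) + f(3)·m(3) + f(5)·m(1) = 1 + 1/4·1593/1024 + 1/8·287/256 + 3/8·57/64 + 1/4·1/4 = 7887/4096
E[N_6] = m(6) = 7887/4096


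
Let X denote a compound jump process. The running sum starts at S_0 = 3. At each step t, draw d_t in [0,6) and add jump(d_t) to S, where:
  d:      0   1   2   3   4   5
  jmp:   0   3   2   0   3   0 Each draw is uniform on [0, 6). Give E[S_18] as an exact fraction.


27

Outcome values over d=0..5: [0, 3, 2, 0, 3, 0]
Σy = 8, Σy² = 22, M = 6
μ = 8/6 = 4/3,  σ² = 22/6 − (4/3)² = 17/9
E[S_18] = 3 + 18·(4/3) = 27


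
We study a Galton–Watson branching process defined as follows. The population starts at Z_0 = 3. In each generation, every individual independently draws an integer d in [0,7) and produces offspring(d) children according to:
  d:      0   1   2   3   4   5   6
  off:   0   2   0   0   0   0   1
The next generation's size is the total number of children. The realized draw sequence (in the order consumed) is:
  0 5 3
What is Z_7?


gen 0: Z_0=3, draws=[0, 5, 3], offspring=[0, 0, 0], Z_1=0
gen 1: Z_1=0, draws=[], offspring=[], Z_2=0
gen 2: Z_2=0, draws=[], offspring=[], Z_3=0
gen 3: Z_3=0, draws=[], offspring=[], Z_4=0
gen 4: Z_4=0, draws=[], offspring=[], Z_5=0
gen 5: Z_5=0, draws=[], offspring=[], Z_6=0
gen 6: Z_6=0, draws=[], offspring=[], Z_7=0

0


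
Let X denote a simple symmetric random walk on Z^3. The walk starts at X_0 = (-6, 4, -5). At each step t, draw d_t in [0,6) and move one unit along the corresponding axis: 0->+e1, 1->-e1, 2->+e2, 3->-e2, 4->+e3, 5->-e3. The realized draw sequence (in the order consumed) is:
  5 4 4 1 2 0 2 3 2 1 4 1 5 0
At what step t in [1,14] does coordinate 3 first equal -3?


t=0: X=(-6, 4, -5), d=5 → -e3, X_1=(-6, 4, -6)
t=1: X=(-6, 4, -6), d=4 → +e3, X_2=(-6, 4, -5)
t=2: X=(-6, 4, -5), d=4 → +e3, X_3=(-6, 4, -4)
t=3: X=(-6, 4, -4), d=1 → -e1, X_4=(-7, 4, -4)
t=4: X=(-7, 4, -4), d=2 → +e2, X_5=(-7, 5, -4)
t=5: X=(-7, 5, -4), d=0 → +e1, X_6=(-6, 5, -4)
t=6: X=(-6, 5, -4), d=2 → +e2, X_7=(-6, 6, -4)
t=7: X=(-6, 6, -4), d=3 → -e2, X_8=(-6, 5, -4)
t=8: X=(-6, 5, -4), d=2 → +e2, X_9=(-6, 6, -4)
t=9: X=(-6, 6, -4), d=1 → -e1, X_10=(-7, 6, -4)
t=10: X=(-7, 6, -4), d=4 → +e3, X_11=(-7, 6, -3)
t=11: X=(-7, 6, -3), d=1 → -e1, X_12=(-8, 6, -3)
t=12: X=(-8, 6, -3), d=5 → -e3, X_13=(-8, 6, -4)
t=13: X=(-8, 6, -4), d=0 → +e1, X_14=(-7, 6, -4)

11


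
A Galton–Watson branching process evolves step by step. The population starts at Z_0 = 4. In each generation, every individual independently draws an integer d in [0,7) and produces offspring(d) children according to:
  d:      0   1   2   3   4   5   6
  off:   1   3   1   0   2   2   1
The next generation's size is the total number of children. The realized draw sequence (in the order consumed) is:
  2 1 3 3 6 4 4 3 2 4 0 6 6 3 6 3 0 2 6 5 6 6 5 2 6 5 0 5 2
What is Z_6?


8

gen 0: Z_0=4, draws=[2, 1, 3, 3], offspring=[1, 3, 0, 0], Z_1=4
gen 1: Z_1=4, draws=[6, 4, 4, 3], offspring=[1, 2, 2, 0], Z_2=5
gen 2: Z_2=5, draws=[2, 4, 0, 6, 6], offspring=[1, 2, 1, 1, 1], Z_3=6
gen 3: Z_3=6, draws=[3, 6, 3, 0, 2, 6], offspring=[0, 1, 0, 1, 1, 1], Z_4=4
gen 4: Z_4=4, draws=[5, 6, 6, 5], offspring=[2, 1, 1, 2], Z_5=6
gen 5: Z_5=6, draws=[2, 6, 5, 0, 5, 2], offspring=[1, 1, 2, 1, 2, 1], Z_6=8


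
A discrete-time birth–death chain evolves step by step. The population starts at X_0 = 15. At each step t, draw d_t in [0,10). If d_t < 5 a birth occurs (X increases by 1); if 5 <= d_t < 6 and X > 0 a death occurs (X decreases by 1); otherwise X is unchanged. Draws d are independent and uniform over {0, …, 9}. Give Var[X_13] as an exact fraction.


143/25

X can drop by at most 1 per step and X_0 = 15 > T = 13, so X_t >= 15 − t >= 2 > 0 for every t <= 13: the floor at 0 (the 'and X > 0' condition) never binds. Hence X_13 = X_0 + Σ_{t<13} Y_t with i.i.d. increments Y_t = y(d_t) ∈ {+1, −1, 0}.
Outcome values over d=0..9: [1, 1, 1, 1, 1, -1, 0, 0, 0, 0]
Σy = 4, Σy² = 6, M = 10
μ = 4/10 = 2/5,  σ² = 6/10 − (2/5)² = 11/25
Independent increments: Var[X_13] = 13·σ² = 13·(11/25) = 143/25


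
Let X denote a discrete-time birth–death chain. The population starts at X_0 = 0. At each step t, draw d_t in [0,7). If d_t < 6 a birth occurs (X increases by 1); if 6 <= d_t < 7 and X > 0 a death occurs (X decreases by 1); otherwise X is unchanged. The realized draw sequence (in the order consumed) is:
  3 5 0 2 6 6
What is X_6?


t=0: X=0, d=3 → birth, X_1=1
t=1: X=1, d=5 → birth, X_2=2
t=2: X=2, d=0 → birth, X_3=3
t=3: X=3, d=2 → birth, X_4=4
t=4: X=4, d=6 → death, X_5=3
t=5: X=3, d=6 → death, X_6=2

2


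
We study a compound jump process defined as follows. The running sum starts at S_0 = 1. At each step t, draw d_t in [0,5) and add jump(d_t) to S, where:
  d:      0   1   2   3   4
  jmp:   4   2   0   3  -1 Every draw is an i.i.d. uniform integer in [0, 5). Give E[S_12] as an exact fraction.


101/5

Outcome values over d=0..4: [4, 2, 0, 3, -1]
Σy = 8, Σy² = 30, M = 5
μ = 8/5 = 8/5,  σ² = 30/5 − (8/5)² = 86/25
E[S_12] = 1 + 12·(8/5) = 101/5


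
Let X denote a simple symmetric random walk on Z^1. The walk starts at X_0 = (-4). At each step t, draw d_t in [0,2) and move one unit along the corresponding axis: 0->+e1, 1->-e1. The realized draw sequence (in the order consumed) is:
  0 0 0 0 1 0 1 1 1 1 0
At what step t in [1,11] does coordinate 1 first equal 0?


4

t=0: X=(-4), d=0 → +e1, X_1=(-3)
t=1: X=(-3), d=0 → +e1, X_2=(-2)
t=2: X=(-2), d=0 → +e1, X_3=(-1)
t=3: X=(-1), d=0 → +e1, X_4=(0)
t=4: X=(0), d=1 → -e1, X_5=(-1)
t=5: X=(-1), d=0 → +e1, X_6=(0)
t=6: X=(0), d=1 → -e1, X_7=(-1)
t=7: X=(-1), d=1 → -e1, X_8=(-2)
t=8: X=(-2), d=1 → -e1, X_9=(-3)
t=9: X=(-3), d=1 → -e1, X_10=(-4)
t=10: X=(-4), d=0 → +e1, X_11=(-3)


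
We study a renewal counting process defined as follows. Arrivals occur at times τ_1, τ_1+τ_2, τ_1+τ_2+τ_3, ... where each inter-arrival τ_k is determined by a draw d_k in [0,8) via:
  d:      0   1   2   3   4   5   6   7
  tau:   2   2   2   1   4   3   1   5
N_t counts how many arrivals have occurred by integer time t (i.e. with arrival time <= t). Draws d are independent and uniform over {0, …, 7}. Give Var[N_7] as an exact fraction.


249585023/268435456

Inter-arrival values over d=0..7: [2, 2, 2, 1, 4, 3, 1, 5]
Each d has probability 1/8, so the pmf of τ is: f(1) = 1/4, f(2) = 3/8, f(3) = 1/8, f(4) = 1/8, f(5) = 1/8
Let p_n(j) = P(N_n = j), with p_0 = [1]. Condition on τ_1: p_n(0) = P(τ > n), and for j >= 1, p_n(j) = Σ_{k<=n} f(k)·p_{n−k}(j−1)
p_1 = [3/4, 1/4]  (j = 0..1)
p_2 = [3/8, 9/16, 1/16]  (j = 0..2)
p_3 = [1/4, 1/2, 15/64, 1/64]  (j = 0..3)
p_4 = [1/8, 27/64, 47/128, 21/256, 1/256]  (j = 0..4)
p_5 = [0, 25/64, 101/256, 3/16, 27/1024, 1/1024]  (j = 0..5)
p_6 = [0, 7/32, 215/512, 35/128, 163/2048, 33/4096, 1/4096]  (j = 0..6)
p_7 = [0, 3/32, 99/256, 43/128, 309/2048, 31/1024, 39/16384, 1/16384]  (j = 0..7)
E[N_7] = Σ j·p_7(j) = 43329/16384;  E[N_7²] = Σ j²·p_7(j) = 129821/16384
Var[N_7] = 129821/16384 − (43329/16384)² = 249585023/268435456


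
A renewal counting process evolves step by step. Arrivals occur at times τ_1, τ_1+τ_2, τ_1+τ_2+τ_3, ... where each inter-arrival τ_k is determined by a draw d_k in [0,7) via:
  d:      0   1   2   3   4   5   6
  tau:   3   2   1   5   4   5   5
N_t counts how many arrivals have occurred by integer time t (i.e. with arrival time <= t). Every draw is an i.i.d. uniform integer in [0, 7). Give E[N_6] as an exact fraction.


Inter-arrival values over d=0..6: [3, 2, 1, 5, 4, 5, 5]
Each d has probability 1/7, so the pmf of τ is: f(1) = 1/7, f(2) = 1/7, f(3) = 1/7, f(4) = 1/7, f(5) = 3/7
Renewal equation for m(n) = E[N_n]: condition on τ_1 = k (if k <= n, one arrival plus a fresh copy on the remaining n−k steps): m(n) = F(n) + Σ_{k<=n} f(k)·m(n−k), where F(n) = P(τ <= n) and m(0) = 0
m(1) = F(1) = 1/7
m(2) = F(2) + f(1)·m(1) = 2/7 + 1/7·1/7 = 15/49
m(3) = F(3) + f(1)·m(2) + f(2)·m(1) = 3/7 + 1/7·15/49 + 1/7·1/7 = 169/343
m(4) = F(4) + f(1)·m(3) + f(2)·m(2) + f(3)·m(1) = 4/7 + 1/7·169/343 + 1/7·15/49 + 1/7·1/7 = 1695/2401
m(5) = F(5) + f(1)·m(4) + f(2)·m(3) + f(3)·m(2) + f(4)·m(1) = 1 + 1/7·1695/2401 + 1/7·169/343 + 1/7·15/49 + 1/7·1/7 = 20763/16807
m(6) = F(6) + f(1)·m(5) + f(2)·m(4) + f(3)·m(3) + f(4)·m(2) + f(5)·m(1) = 1 + 1/7·20763/16807 + 1/7·1695/2401 + 1/7·169/343 + 1/7·15/49 + 3/7·1/7 = 170906/117649
E[N_6] = m(6) = 170906/117649

170906/117649


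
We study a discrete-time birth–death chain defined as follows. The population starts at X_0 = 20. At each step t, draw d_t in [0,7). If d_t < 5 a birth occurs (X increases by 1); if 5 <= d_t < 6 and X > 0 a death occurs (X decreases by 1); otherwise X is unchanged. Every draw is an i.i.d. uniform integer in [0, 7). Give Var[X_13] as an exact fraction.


X can drop by at most 1 per step and X_0 = 20 > T = 13, so X_t >= 20 − t >= 7 > 0 for every t <= 13: the floor at 0 (the 'and X > 0' condition) never binds. Hence X_13 = X_0 + Σ_{t<13} Y_t with i.i.d. increments Y_t = y(d_t) ∈ {+1, −1, 0}.
Outcome values over d=0..6: [1, 1, 1, 1, 1, -1, 0]
Σy = 4, Σy² = 6, M = 7
μ = 4/7 = 4/7,  σ² = 6/7 − (4/7)² = 26/49
Independent increments: Var[X_13] = 13·σ² = 13·(26/49) = 338/49

338/49


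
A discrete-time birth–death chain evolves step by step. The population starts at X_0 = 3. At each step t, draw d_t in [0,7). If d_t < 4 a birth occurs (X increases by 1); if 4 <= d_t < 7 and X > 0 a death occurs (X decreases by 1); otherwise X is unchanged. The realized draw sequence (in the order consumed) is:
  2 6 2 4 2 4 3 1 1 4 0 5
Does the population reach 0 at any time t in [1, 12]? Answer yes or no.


no

t=0: X=3, d=2 → birth, X_1=4
t=1: X=4, d=6 → death, X_2=3
t=2: X=3, d=2 → birth, X_3=4
t=3: X=4, d=4 → death, X_4=3
t=4: X=3, d=2 → birth, X_5=4
t=5: X=4, d=4 → death, X_6=3
t=6: X=3, d=3 → birth, X_7=4
t=7: X=4, d=1 → birth, X_8=5
t=8: X=5, d=1 → birth, X_9=6
t=9: X=6, d=4 → death, X_10=5
t=10: X=5, d=0 → birth, X_11=6
t=11: X=6, d=5 → death, X_12=5


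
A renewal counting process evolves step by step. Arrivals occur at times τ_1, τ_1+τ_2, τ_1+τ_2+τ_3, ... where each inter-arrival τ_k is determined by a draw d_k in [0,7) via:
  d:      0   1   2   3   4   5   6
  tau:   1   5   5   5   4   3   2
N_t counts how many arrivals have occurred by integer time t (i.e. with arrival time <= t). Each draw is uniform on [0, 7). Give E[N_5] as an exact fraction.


Inter-arrival values over d=0..6: [1, 5, 5, 5, 4, 3, 2]
Each d has probability 1/7, so the pmf of τ is: f(1) = 1/7, f(2) = 1/7, f(3) = 1/7, f(4) = 1/7, f(5) = 3/7
Renewal equation for m(n) = E[N_n]: condition on τ_1 = k (if k <= n, one arrival plus a fresh copy on the remaining n−k steps): m(n) = F(n) + Σ_{k<=n} f(k)·m(n−k), where F(n) = P(τ <= n) and m(0) = 0
m(1) = F(1) = 1/7
m(2) = F(2) + f(1)·m(1) = 2/7 + 1/7·1/7 = 15/49
m(3) = F(3) + f(1)·m(2) + f(2)·m(1) = 3/7 + 1/7·15/49 + 1/7·1/7 = 169/343
m(4) = F(4) + f(1)·m(3) + f(2)·m(2) + f(3)·m(1) = 4/7 + 1/7·169/343 + 1/7·15/49 + 1/7·1/7 = 1695/2401
m(5) = F(5) + f(1)·m(4) + f(2)·m(3) + f(3)·m(2) + f(4)·m(1) = 1 + 1/7·1695/2401 + 1/7·169/343 + 1/7·15/49 + 1/7·1/7 = 20763/16807
E[N_5] = m(5) = 20763/16807

20763/16807


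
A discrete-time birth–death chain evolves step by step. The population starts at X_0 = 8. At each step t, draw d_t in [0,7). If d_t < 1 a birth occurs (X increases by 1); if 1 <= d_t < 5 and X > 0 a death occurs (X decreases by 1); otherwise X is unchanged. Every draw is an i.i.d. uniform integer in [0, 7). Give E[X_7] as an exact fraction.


5

X can drop by at most 1 per step and X_0 = 8 > T = 7, so X_t >= 8 − t >= 1 > 0 for every t <= 7: the floor at 0 (the 'and X > 0' condition) never binds. Hence X_7 = X_0 + Σ_{t<7} Y_t with i.i.d. increments Y_t = y(d_t) ∈ {+1, −1, 0}.
Outcome values over d=0..6: [1, -1, -1, -1, -1, 0, 0]
Σy = -3, Σy² = 5, M = 7
μ = -3/7 = -3/7,  σ² = 5/7 − (-3/7)² = 26/49
E[X_7] = 8 + 7·(-3/7) = 5


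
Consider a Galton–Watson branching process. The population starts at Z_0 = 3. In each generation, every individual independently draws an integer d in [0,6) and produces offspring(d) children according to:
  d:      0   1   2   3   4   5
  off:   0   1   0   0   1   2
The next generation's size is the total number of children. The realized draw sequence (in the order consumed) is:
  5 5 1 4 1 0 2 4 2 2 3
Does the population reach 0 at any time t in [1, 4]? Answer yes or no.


yes

gen 0: Z_0=3, draws=[5, 5, 1], offspring=[2, 2, 1], Z_1=5
gen 1: Z_1=5, draws=[4, 1, 0, 2, 4], offspring=[1, 1, 0, 0, 1], Z_2=3
gen 2: Z_2=3, draws=[2, 2, 3], offspring=[0, 0, 0], Z_3=0
gen 3: Z_3=0, draws=[], offspring=[], Z_4=0


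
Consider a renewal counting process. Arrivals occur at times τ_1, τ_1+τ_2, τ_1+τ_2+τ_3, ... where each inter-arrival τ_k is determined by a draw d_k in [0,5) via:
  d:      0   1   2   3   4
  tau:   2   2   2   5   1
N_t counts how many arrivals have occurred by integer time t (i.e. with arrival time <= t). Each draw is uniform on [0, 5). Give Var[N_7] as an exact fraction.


Inter-arrival values over d=0..4: [2, 2, 2, 5, 1]
Each d has probability 1/5, so the pmf of τ is: f(1) = 1/5, f(2) = 3/5, f(5) = 1/5
Let p_n(j) = P(N_n = j), with p_0 = [1]. Condition on τ_1: p_n(0) = P(τ > n), and for j >= 1, p_n(j) = Σ_{k<=n} f(k)·p_{n−k}(j−1)
p_1 = [4/5, 1/5]  (j = 0..1)
p_2 = [1/5, 19/25, 1/25]  (j = 0..2)
p_3 = [1/5, 13/25, 34/125, 1/125]  (j = 0..3)
p_4 = [1/5, 4/25, 14/25, 49/625, 1/625]  (j = 0..4)
p_5 = [0, 9/25, 43/125, 172/625, 64/3125, 1/3125]  (j = 0..5)
p_6 = [0, 7/25, 26/125, 253/625, 319/3125, 79/15625, 1/15625]  (j = 0..6)
p_7 = [0, 1/25, 53/125, 32/125, 769/3125, 511/15625, 94/78125, 1/78125]  (j = 0..7)
E[N_7] = Σ j·p_7(j) = 219621/78125;  E[N_7²] = Σ j²·p_7(j) = 690533/78125
Var[N_7] = 690533/78125 − (219621/78125)² = 5714506984/6103515625

5714506984/6103515625


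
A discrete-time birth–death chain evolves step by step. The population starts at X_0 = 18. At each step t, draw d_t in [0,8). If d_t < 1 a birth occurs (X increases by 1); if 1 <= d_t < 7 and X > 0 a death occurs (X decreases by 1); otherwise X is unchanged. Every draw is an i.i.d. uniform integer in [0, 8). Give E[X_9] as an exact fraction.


99/8

X can drop by at most 1 per step and X_0 = 18 > T = 9, so X_t >= 18 − t >= 9 > 0 for every t <= 9: the floor at 0 (the 'and X > 0' condition) never binds. Hence X_9 = X_0 + Σ_{t<9} Y_t with i.i.d. increments Y_t = y(d_t) ∈ {+1, −1, 0}.
Outcome values over d=0..7: [1, -1, -1, -1, -1, -1, -1, 0]
Σy = -5, Σy² = 7, M = 8
μ = -5/8 = -5/8,  σ² = 7/8 − (-5/8)² = 31/64
E[X_9] = 18 + 9·(-5/8) = 99/8


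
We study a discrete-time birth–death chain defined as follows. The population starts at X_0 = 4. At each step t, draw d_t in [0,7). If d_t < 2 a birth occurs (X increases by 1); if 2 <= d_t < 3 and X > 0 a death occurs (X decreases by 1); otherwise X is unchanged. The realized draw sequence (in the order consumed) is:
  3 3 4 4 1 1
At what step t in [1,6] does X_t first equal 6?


6

t=0: X=4, d=3 → hold, X_1=4
t=1: X=4, d=3 → hold, X_2=4
t=2: X=4, d=4 → hold, X_3=4
t=3: X=4, d=4 → hold, X_4=4
t=4: X=4, d=1 → birth, X_5=5
t=5: X=5, d=1 → birth, X_6=6


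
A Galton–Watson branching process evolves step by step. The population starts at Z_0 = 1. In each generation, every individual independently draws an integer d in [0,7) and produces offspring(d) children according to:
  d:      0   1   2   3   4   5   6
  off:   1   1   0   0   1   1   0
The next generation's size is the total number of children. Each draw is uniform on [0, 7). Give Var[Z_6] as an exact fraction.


465113088/13841287201

Outcome values over d=0..6: [1, 1, 0, 0, 1, 1, 0]
Σy = 4, Σy² = 4, M = 7
μ = 4/7 = 4/7,  σ² = 4/7 − (4/7)² = 12/49
V_0 = 0, E_0 = 1
V_1 = 12/49·E_0 + (4/7)²·V_0 = 12/49;  E_1 = 4/7
V_2 = 12/49·E_1 + (4/7)²·V_1 = 528/2401;  E_2 = 16/49
V_3 = 12/49·E_2 + (4/7)²·V_2 = 17856/117649;  E_3 = 64/343
V_4 = 12/49·E_3 + (4/7)²·V_3 = 549120/5764801;  E_4 = 256/2401
V_5 = 12/49·E_4 + (4/7)²·V_4 = 16161792/282475249;  E_5 = 1024/16807
V_6 = 12/49·E_5 + (4/7)²·V_5 = 465113088/13841287201;  E_6 = 4096/117649


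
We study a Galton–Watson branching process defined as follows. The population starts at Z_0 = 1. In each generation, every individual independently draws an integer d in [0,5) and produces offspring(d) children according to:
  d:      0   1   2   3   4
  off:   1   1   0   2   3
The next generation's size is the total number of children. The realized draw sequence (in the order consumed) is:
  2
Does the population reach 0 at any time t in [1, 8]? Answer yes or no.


yes

gen 0: Z_0=1, draws=[2], offspring=[0], Z_1=0
gen 1: Z_1=0, draws=[], offspring=[], Z_2=0
gen 2: Z_2=0, draws=[], offspring=[], Z_3=0
gen 3: Z_3=0, draws=[], offspring=[], Z_4=0
gen 4: Z_4=0, draws=[], offspring=[], Z_5=0
gen 5: Z_5=0, draws=[], offspring=[], Z_6=0
gen 6: Z_6=0, draws=[], offspring=[], Z_7=0
gen 7: Z_7=0, draws=[], offspring=[], Z_8=0


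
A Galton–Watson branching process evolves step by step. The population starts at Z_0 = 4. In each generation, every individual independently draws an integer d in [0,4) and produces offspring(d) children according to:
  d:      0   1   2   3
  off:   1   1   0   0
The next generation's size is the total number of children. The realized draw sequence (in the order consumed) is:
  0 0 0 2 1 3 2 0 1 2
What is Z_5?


0

gen 0: Z_0=4, draws=[0, 0, 0, 2], offspring=[1, 1, 1, 0], Z_1=3
gen 1: Z_1=3, draws=[1, 3, 2], offspring=[1, 0, 0], Z_2=1
gen 2: Z_2=1, draws=[0], offspring=[1], Z_3=1
gen 3: Z_3=1, draws=[1], offspring=[1], Z_4=1
gen 4: Z_4=1, draws=[2], offspring=[0], Z_5=0


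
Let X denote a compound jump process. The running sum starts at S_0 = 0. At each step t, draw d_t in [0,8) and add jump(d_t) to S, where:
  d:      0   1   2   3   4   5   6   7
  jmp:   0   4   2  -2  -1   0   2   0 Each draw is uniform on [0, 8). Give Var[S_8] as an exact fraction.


207/8

Outcome values over d=0..7: [0, 4, 2, -2, -1, 0, 2, 0]
Σy = 5, Σy² = 29, M = 8
μ = 5/8 = 5/8,  σ² = 29/8 − (5/8)² = 207/64
Independent increments: Var[S_8] = 8·σ² = 8·(207/64) = 207/8


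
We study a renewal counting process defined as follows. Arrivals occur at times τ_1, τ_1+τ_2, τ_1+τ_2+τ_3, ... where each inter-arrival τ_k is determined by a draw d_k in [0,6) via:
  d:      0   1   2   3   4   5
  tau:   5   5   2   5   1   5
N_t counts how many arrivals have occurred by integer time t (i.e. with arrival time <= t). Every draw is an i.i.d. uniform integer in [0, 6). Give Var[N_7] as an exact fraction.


36740310935/78364164096

Inter-arrival values over d=0..5: [5, 5, 2, 5, 1, 5]
Each d has probability 1/6, so the pmf of τ is: f(1) = 1/6, f(2) = 1/6, f(5) = 2/3
Let p_n(j) = P(N_n = j), with p_0 = [1]. Condition on τ_1: p_n(0) = P(τ > n), and for j >= 1, p_n(j) = Σ_{k<=n} f(k)·p_{n−k}(j−1)
p_1 = [5/6, 1/6]  (j = 0..1)
p_2 = [2/3, 11/36, 1/36]  (j = 0..2)
p_3 = [2/3, 1/4, 17/216, 1/216]  (j = 0..3)
p_4 = [2/3, 2/9, 5/54, 23/1296, 1/1296]  (j = 0..4)
p_5 = [0, 8/9, 17/216, 37/1296, 29/7776, 1/7776]  (j = 0..5)
p_6 = [0, 2/3, 8/27, 37/1296, 5/648, 35/46656, 1/46656]  (j = 0..6)
p_7 = [0, 4/9, 25/54, 35/432, 37/3888, 89/46656, 41/279936, 1/279936]  (j = 0..7)
E[N_7] = Σ j·p_7(j) = 465235/279936;  E[N_7²] = Σ j²·p_7(j) = 904435/279936
Var[N_7] = 904435/279936 − (465235/279936)² = 36740310935/78364164096
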